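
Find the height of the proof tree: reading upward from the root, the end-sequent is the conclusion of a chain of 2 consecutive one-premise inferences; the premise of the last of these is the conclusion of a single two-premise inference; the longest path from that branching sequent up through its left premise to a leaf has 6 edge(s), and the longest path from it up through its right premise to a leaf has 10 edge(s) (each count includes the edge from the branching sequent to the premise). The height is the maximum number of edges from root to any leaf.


Longest path through the left premise: 6 edges (measured from the branching sequent)
Longest path through the right premise: 10 edges
Height of the subtree rooted at the branching sequent: max(6, 10) = 10
The branching sequent sits 2 edges above the root (the chain of one-premise inferences), so height = 10 + 2 = 12

12


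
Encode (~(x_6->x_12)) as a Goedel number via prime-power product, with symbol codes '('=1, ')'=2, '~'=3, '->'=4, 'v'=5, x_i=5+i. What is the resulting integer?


Formula: (~(x_6->x_12))
Symbol codes: [1, 3, 1, 11, 4, 17, 2, 2]
Primes: [2, 3, 5, 7, 11, 13, 17, 19]
p_1^1 = 2^1 = 2
p_2^3 = 3^3 = 27
p_3^1 = 5^1 = 5
p_4^11 = 7^11 = 1977326743
p_5^4 = 11^4 = 14641
p_6^17 = 13^17 = 8650415919381337933
p_7^2 = 17^2 = 289
p_8^2 = 19^2 = 361
Product = 7054317116242087283330937054662462226570

7054317116242087283330937054662462226570


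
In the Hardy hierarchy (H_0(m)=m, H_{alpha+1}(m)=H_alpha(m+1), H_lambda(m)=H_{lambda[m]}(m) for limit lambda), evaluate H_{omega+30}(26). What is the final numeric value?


H_{omega+30}(26):
Unwind the 30 successor steps: H_{omega+30}(26) = H_omega(26+30) = H_omega(56).
H_omega(m) = H_m(m) = m + m = 2m.
Result = 2 * 56 = 112

112


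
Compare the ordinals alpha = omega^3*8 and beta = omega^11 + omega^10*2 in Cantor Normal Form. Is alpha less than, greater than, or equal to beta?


Compare term by term from highest exponent:
alpha = omega^3*8
beta = omega^11 + omega^10*2
Term 1: alpha has omega^3*8, beta has omega^11*1
Term 2: alpha has omega^0*0, beta has omega^10*2
Result: alpha < beta

alpha < beta


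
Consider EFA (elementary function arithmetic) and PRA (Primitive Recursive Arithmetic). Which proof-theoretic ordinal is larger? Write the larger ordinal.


Proof-theoretic ordinal of EFA (elementary function arithmetic): omega^3
Proof-theoretic ordinal of PRA (Primitive Recursive Arithmetic): omega^omega
Comparing: omega^3 < omega^omega.
The larger ordinal is omega^omega (from PRA (Primitive Recursive Arithmetic)).

omega^omega


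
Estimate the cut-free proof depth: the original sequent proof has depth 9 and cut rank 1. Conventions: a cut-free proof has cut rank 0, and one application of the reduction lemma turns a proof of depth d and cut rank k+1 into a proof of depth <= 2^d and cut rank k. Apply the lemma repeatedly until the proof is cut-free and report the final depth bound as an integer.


Each rank reduction sends depth d to at most 2^d; cut rank r needs r reductions.
2_0(9) = 9
2_1(9) = 2^9 = 512
Cut-free depth bound = 512

512


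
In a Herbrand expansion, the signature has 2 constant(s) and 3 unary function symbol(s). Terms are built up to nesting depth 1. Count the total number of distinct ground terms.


Herbrand terms by depth:
Depth 0: 2 constants
Depth 1: 6 new terms (running total: 8)
Total distinct ground terms = 8

8


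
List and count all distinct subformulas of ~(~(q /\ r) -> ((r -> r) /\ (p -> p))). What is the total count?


Formula: ~(~(q /\ r) -> ((r -> r) /\ (p -> p)))
Subformulas found:
  1. q
  2. r
  3. p
  4. (r -> r)
  5. (q /\ r)
  6. (p -> p)
  7. ~(q /\ r)
  8. ((r -> r) /\ (p -> p))
  9. (~(q /\ r) -> ((r -> r) /\ (p -> p)))
  10. ~(~(q /\ r) -> ((r -> r) /\ (p -> p)))
Total distinct subformulas = 10

10


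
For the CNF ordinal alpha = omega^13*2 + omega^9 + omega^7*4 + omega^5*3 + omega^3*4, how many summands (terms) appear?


CNF: omega^13*2 + omega^9 + omega^7*4 + omega^5*3 + omega^3*4
Count the summands separated by '+':
  term 1: omega^13*2
  term 2: omega^9
  term 3: omega^7*4
  term 4: omega^5*3
  term 5: omega^3*4
Total terms = 5

5


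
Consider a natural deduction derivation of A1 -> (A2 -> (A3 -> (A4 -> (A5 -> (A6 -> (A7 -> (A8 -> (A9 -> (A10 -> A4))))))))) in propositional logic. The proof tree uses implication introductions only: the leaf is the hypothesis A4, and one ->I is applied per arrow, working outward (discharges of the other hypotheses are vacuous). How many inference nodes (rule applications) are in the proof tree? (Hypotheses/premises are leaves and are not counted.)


The formula has 10 arrows (->); its innermost consequent A4 is one of the antecedents,
so the proof starts from the hypothesis leaf A4 (not a rule application) and closes one arrow per ->I.
Building A1 -> (A2 -> (A3 -> (A4 -> (A5 -> (A6 -> (A7 -> (A8 -> (A9 -> (A10 -> A4))))))))) therefore takes 10 nested implication introductions.
Total inference nodes = 10

10


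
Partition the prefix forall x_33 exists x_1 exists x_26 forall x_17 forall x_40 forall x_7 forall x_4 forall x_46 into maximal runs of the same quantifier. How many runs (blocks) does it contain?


Alternations = 2.
Blocks = alternations + 1 = 3

3


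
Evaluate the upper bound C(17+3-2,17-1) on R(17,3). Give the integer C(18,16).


R(17,3) <= C(17+3-2, 17-1) = C(18, 16)
C(18, 16) = 18! / (16! * 2!)
= 153

153


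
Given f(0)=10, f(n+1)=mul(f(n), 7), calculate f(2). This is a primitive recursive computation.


f(0) = 10
f(1) = mul(f(0), 7) = mul(10, 7) = 70
f(2) = mul(f(1), 7) = mul(70, 7) = 490


490


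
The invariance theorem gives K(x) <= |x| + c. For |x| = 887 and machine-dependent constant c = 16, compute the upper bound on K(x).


K(x) <= |x| + c = 887 + 16 = 903

903


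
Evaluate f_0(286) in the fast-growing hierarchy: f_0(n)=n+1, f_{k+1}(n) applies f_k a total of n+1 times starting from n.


f_0(286) = 286 + 1 = 287

287


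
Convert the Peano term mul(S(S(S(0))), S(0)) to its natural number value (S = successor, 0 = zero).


mul(S^3(0), S^1(0)):
S^3(0) = 3
S^1(0) = 1
3 * 1 = 3

3


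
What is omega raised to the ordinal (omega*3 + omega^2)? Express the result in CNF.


omega^(omega*3 + omega^2):
In ordinal addition a term is absorbed by a following term of strictly larger exponent: 1 < 2, so omega*3 + omega^2 = omega^2.
omega raised to a CNF ordinal is a single CNF term: Result = omega^(omega^2)

omega^(omega^2)


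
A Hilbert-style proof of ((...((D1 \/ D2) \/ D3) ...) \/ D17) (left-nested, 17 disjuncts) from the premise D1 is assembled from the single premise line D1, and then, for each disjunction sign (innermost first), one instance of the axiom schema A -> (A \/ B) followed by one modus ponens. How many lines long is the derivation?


Building the left-nested 17-ary disjunction from D1:
- 1 premise line (D1)
- 17 disjuncts means 16 disjunction signs; each needs 1 axiom instance + 1 MP = 2 lines: 2 * 16 = 32
Total = 1 + 32 = 33 lines.

33


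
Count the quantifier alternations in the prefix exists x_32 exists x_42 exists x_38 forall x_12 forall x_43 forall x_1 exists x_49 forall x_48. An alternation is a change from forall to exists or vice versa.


Walk the prefix and count type changes:
  position 1: exists -> exists
  position 2: exists -> exists
  position 3: exists -> forall <-- alternation
  position 4: forall -> forall
  position 5: forall -> forall
  position 6: forall -> exists <-- alternation
  position 7: exists -> forall <-- alternation
Total alternations = 3

3


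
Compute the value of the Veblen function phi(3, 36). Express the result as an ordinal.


phi(3, 36):
phi(3, beta) = eta_beta (the beta-th eta number, fixed point of zeta).
phi(3, 36) = eta_36

eta_36


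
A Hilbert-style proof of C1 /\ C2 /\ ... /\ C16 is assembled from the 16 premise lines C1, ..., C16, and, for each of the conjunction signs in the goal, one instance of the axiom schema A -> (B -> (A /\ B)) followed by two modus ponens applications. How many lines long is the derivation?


Conjoining 16 premises:
- 16 premise lines
- the goal has 15 conjunction signs; each costs 1 axiom instance + 2 MP = 3 lines: 3 * 15 = 45
Total = 16 + 45 = 61 lines.

61


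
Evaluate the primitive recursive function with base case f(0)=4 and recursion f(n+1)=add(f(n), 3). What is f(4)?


f(0) = 4
f(1) = add(f(0), 3) = add(4, 3) = 7
f(2) = add(f(1), 3) = add(7, 3) = 10
f(3) = add(f(2), 3) = add(10, 3) = 13
f(4) = add(f(3), 3) = add(13, 3) = 16


16


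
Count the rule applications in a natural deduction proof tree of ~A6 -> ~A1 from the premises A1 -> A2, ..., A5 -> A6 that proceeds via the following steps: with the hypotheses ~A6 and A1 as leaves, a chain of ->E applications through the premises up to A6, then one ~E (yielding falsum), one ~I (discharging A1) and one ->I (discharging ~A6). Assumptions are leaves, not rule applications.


From hypothesis A1, 5 ->E steps along the 5 premises yield A6.
~E with hypothesis ~A6 gives falsum (1 node); ~I discharging A1 gives ~A1 (1 node); ->I discharging ~A6 gives the goal (1 node).
Total = 5 + 3 = 8 inference nodes.

8


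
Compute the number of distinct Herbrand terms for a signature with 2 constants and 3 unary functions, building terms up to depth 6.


Herbrand terms by depth:
Depth 0: 2 constants
Depth 1: 6 new terms (running total: 8)
Depth 2: 18 new terms (running total: 26)
Depth 3: 54 new terms (running total: 80)
Depth 4: 162 new terms (running total: 242)
Depth 5: 486 new terms (running total: 728)
Depth 6: 1458 new terms (running total: 2186)
Total distinct ground terms = 2186

2186


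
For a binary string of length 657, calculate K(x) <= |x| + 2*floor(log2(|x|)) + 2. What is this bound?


floor(log2(657)) = 9
2 * 9 = 18
K(x) <= 657 + 18 + 2 = 677

677


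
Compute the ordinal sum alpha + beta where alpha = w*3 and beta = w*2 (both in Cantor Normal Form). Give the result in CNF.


Ordinal addition w*3 + w*2:
Both terms have the same exponent 1.
w^e*c + w^e*d = w^e*(c+d).
Result = w^1*(3+2) = w*5

w*5


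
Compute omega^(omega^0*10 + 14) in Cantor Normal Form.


omega^(omega^0*10 + 14):
omega^0 = 1, so the exponent is 10 + 14 = 24 (finite ordinal addition).
Result = omega^24, already a single CNF term.

omega^24


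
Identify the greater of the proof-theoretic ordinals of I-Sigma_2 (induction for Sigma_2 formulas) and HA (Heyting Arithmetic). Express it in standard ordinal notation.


Proof-theoretic ordinal of I-Sigma_2 (induction for Sigma_2 formulas): omega^(omega^omega)
Proof-theoretic ordinal of HA (Heyting Arithmetic): epsilon_0
Comparing: omega^(omega^omega) < epsilon_0.
The larger ordinal is epsilon_0 (from HA (Heyting Arithmetic)).

epsilon_0


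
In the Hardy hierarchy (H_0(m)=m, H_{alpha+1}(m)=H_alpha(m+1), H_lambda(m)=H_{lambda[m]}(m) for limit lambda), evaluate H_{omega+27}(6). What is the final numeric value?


H_{omega+27}(6):
Unwind the 27 successor steps: H_{omega+27}(6) = H_omega(6+27) = H_omega(33).
H_omega(m) = H_m(m) = m + m = 2m.
Result = 2 * 33 = 66

66


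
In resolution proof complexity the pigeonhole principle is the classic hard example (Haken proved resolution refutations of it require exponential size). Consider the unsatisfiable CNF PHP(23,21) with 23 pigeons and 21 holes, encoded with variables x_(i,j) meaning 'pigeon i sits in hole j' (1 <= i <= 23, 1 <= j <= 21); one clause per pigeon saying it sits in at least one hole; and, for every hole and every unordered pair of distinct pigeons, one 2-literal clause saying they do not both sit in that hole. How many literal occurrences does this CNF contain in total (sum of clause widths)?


PHP(23,21): 23 pigeons, 21 holes, 23*21 = 483 variables.
- pigeon clauses: one per pigeon -> 23 clauses of width 21 -> 483 literals
- hole clauses: 21 holes * C(23,2) = 21 * 253 -> 5313 clauses of width 2 -> 10626 literals
Total literal occurrences = 483 + 10626 = 11109

11109


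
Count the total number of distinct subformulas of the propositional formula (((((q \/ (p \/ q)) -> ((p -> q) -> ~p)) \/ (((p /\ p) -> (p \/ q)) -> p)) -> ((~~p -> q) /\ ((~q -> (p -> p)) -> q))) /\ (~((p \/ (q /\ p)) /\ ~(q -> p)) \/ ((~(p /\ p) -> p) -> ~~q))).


Formula: (((((q \/ (p \/ q)) -> ((p -> q) -> ~p)) \/ (((p /\ p) -> (p \/ q)) -> p)) -> ((~~p -> q) /\ ((~q -> (p -> p)) -> q))) /\ (~((p \/ (q /\ p)) /\ ~(q -> p)) \/ ((~(p /\ p) -> p) -> ~~q)))
Subformulas found:
  1. q
  2. p
  3. ~p
  4. ~q
  5. ~~p
  6. ~~q
  7. (q /\ p)
  8. (q -> p)
  9. (p -> p)
  10. (p \/ q)
  11. (p /\ p)
  12. (p -> q)
  13. ~(p /\ p)
  14. ~(q -> p)
  15. (~~p -> q)
  16. (q \/ (p \/ q))
  17. (p \/ (q /\ p))
  18. (~(p /\ p) -> p)
  19. (~q -> (p -> p))
  20. ((p -> q) -> ~p)
  21. ((p /\ p) -> (p \/ q))
  22. ((~q -> (p -> p)) -> q)
  23. ((~(p /\ p) -> p) -> ~~q)
  24. (((p /\ p) -> (p \/ q)) -> p)
  25. ((p \/ (q /\ p)) /\ ~(q -> p))
  26. ~((p \/ (q /\ p)) /\ ~(q -> p))
  27. ((q \/ (p \/ q)) -> ((p -> q) -> ~p))
  28. ((~~p -> q) /\ ((~q -> (p -> p)) -> q))
  29. (~((p \/ (q /\ p)) /\ ~(q -> p)) \/ ((~(p /\ p) -> p) -> ~~q))
  30. (((q \/ (p \/ q)) -> ((p -> q) -> ~p)) \/ (((p /\ p) -> (p \/ q)) -> p))
  31. ((((q \/ (p \/ q)) -> ((p -> q) -> ~p)) \/ (((p /\ p) -> (p \/ q)) -> p)) -> ((~~p -> q) /\ ((~q -> (p -> p)) -> q)))
  32. (((((q \/ (p \/ q)) -> ((p -> q) -> ~p)) \/ (((p /\ p) -> (p \/ q)) -> p)) -> ((~~p -> q) /\ ((~q -> (p -> p)) -> q))) /\ (~((p \/ (q /\ p)) /\ ~(q -> p)) \/ ((~(p /\ p) -> p) -> ~~q)))
Total distinct subformulas = 32

32


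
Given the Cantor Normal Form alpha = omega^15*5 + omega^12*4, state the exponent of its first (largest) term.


CNF: omega^15*5 + omega^12*4
The leading term is omega^15*5, which has exponent 15.

15


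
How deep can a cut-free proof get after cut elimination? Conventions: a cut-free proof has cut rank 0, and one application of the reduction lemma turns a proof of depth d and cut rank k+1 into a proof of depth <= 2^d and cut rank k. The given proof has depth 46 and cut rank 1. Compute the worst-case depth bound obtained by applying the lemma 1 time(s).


Each rank reduction sends depth d to at most 2^d; cut rank r needs r reductions.
2_0(46) = 46
2_1(46) = 2^46 = 70368744177664
Cut-free depth bound = 70368744177664

70368744177664


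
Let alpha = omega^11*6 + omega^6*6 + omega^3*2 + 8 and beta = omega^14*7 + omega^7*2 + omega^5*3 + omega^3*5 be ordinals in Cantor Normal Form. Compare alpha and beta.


Compare term by term from highest exponent:
alpha = omega^11*6 + omega^6*6 + omega^3*2 + 8
beta = omega^14*7 + omega^7*2 + omega^5*3 + omega^3*5
Term 1: alpha has omega^11*6, beta has omega^14*7
Term 2: alpha has omega^6*6, beta has omega^7*2
Term 3: alpha has omega^3*2, beta has omega^5*3
Term 4: alpha has omega^0*8, beta has omega^3*5
Result: alpha < beta

alpha < beta


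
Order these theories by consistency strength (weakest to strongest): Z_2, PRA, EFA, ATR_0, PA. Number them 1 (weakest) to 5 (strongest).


Ordering by consistency strength:
1. EFA
2. PRA
3. PA
4. ATR_0
5. Z_2


Z_2=5, PRA=2, EFA=1, ATR_0=4, PA=3


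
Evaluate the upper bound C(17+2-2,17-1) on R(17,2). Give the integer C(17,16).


R(17,2) <= C(17+2-2, 17-1) = C(17, 16)
C(17, 16) = 17! / (16! * 1!)
= 17

17


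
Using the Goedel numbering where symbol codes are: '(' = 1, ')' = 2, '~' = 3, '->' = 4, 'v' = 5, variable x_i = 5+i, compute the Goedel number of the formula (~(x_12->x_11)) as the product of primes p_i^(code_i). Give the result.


Formula: (~(x_12->x_11))
Symbol codes: [1, 3, 1, 17, 4, 16, 2, 2]
Primes: [2, 3, 5, 7, 11, 13, 17, 19]
p_1^1 = 2^1 = 2
p_2^3 = 3^3 = 27
p_3^1 = 5^1 = 5
p_4^17 = 7^17 = 232630513987207
p_5^4 = 11^4 = 14641
p_6^16 = 13^16 = 665416609183179841
p_7^2 = 17^2 = 289
p_8^2 = 19^2 = 361
Product = 63841027262212717445892416426460309114902610

63841027262212717445892416426460309114902610


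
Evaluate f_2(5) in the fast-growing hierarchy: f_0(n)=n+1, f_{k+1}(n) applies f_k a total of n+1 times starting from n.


f_2(5) = f_1^6(5)
f_1(m) = 2m + 1.
Iterating: f_1^k(n) = 2^k*(n+1) - 1.
f_2(5) = 2^6*(5+1) - 1 = 64*6 - 1 = 383

383


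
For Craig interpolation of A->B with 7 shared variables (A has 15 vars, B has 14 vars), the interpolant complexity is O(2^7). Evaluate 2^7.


Shared atoms = 7
Craig interpolant size bound = 2^7
= 128

128


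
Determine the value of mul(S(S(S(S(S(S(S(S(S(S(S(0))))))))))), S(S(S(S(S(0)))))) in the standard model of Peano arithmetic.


mul(S^11(0), S^5(0)):
S^11(0) = 11
S^5(0) = 5
11 * 5 = 55

55


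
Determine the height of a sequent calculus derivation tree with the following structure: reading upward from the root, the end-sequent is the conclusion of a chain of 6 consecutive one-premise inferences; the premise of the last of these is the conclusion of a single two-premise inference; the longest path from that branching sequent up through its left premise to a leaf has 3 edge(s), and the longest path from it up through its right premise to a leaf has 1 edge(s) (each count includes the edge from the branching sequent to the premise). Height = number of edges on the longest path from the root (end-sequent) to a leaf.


Longest path through the left premise: 3 edges (measured from the branching sequent)
Longest path through the right premise: 1 edges
Height of the subtree rooted at the branching sequent: max(3, 1) = 3
The branching sequent sits 6 edges above the root (the chain of one-premise inferences), so height = 3 + 6 = 9

9


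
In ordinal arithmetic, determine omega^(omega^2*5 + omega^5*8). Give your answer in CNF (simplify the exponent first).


omega^(omega^2*5 + omega^5*8):
In ordinal addition a term is absorbed by a following term of strictly larger exponent: 2 < 5, so omega^2*5 + omega^5*8 = omega^5*8.
omega raised to a CNF ordinal is a single CNF term: Result = omega^(omega^5*8)

omega^(omega^5*8)


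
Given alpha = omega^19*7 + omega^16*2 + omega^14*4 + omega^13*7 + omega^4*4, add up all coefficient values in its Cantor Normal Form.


CNF: omega^19*7 + omega^16*2 + omega^14*4 + omega^13*7 + omega^4*4
Coefficients: 7 + 2 + 4 + 7 + 4 = 24

24


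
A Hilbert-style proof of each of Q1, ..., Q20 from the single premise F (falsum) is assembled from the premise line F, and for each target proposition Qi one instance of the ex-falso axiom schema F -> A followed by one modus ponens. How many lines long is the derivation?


Ex falso, line by line:
- 1 premise line (F)
- 20 targets, each needing 1 axiom instance (F -> Qi) + 1 MP = 2 lines: 2 * 20 = 40
Total = 1 + 40 = 41 lines.

41


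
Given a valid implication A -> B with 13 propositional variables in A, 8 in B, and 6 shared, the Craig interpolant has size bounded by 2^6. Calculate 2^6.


Shared atoms = 6
Craig interpolant size bound = 2^6
= 64

64


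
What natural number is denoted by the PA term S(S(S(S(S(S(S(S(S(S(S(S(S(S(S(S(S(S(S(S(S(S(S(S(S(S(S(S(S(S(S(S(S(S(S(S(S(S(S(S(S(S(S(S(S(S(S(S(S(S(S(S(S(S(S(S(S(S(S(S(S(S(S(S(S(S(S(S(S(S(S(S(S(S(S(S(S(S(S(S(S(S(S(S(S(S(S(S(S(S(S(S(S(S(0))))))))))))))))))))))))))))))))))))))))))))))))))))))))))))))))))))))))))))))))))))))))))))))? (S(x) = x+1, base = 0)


Counting successors applied to 0:
94 applications of S to 0 = 94

94


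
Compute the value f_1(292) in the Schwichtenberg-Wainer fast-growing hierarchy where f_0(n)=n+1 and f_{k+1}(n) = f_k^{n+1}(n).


f_1(292) = f_0^293(292)
f_0 adds 1 each time, applied 293 times.
f_1(292) = 292 + 293 = 585

585


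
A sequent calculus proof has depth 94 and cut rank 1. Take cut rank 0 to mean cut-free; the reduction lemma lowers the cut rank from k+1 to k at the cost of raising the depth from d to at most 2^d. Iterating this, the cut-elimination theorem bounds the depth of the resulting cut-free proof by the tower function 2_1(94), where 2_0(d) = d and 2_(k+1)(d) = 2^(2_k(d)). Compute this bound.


Each rank reduction sends depth d to at most 2^d; cut rank r needs r reductions.
2_0(94) = 94
2_1(94) = 2^94 = 19807040628566084398385987584
Cut-free depth bound = 19807040628566084398385987584

19807040628566084398385987584


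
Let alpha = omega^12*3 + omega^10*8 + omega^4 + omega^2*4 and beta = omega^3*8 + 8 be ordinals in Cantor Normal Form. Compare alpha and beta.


Compare term by term from highest exponent:
alpha = omega^12*3 + omega^10*8 + omega^4 + omega^2*4
beta = omega^3*8 + 8
Term 1: alpha has omega^12*3, beta has omega^3*8
Term 2: alpha has omega^10*8, beta has omega^0*8
Term 3: alpha has omega^4*1, beta has omega^0*0
Term 4: alpha has omega^2*4, beta has omega^0*0
Result: alpha > beta

alpha > beta


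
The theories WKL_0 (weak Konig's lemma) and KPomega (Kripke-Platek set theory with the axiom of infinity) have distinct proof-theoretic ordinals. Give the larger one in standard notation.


Proof-theoretic ordinal of WKL_0 (weak Konig's lemma): omega^omega
Proof-theoretic ordinal of KPomega (Kripke-Platek set theory with the axiom of infinity): psi_0(epsilon_{Omega+1})
Comparing: omega^omega < psi_0(epsilon_{Omega+1}).
The larger ordinal is psi_0(epsilon_{Omega+1}) (from KPomega (Kripke-Platek set theory with the axiom of infinity)).

psi_0(epsilon_{Omega+1})


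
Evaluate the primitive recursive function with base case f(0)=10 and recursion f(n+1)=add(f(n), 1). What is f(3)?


f(0) = 10
f(1) = add(f(0), 1) = add(10, 1) = 11
f(2) = add(f(1), 1) = add(11, 1) = 12
f(3) = add(f(2), 1) = add(12, 1) = 13


13


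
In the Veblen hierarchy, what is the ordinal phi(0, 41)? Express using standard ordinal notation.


phi(0, 41):
phi(0, beta) = omega^beta by definition.
phi(0, 41) = omega^41

omega^41


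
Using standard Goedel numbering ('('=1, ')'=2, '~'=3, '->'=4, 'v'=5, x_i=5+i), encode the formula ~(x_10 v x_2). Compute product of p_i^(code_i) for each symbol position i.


Formula: ~(x_10 v x_2)
Symbol codes: [3, 1, 15, 5, 7, 2]
Primes: [2, 3, 5, 7, 11, 13]
p_1^3 = 2^3 = 8
p_2^1 = 3^1 = 3
p_3^15 = 5^15 = 30517578125
p_4^5 = 7^5 = 16807
p_5^7 = 11^7 = 19487171
p_6^2 = 13^2 = 169
Product = 40540304609247802734375000

40540304609247802734375000


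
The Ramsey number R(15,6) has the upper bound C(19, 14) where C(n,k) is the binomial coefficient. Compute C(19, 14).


R(15,6) <= C(15+6-2, 15-1) = C(19, 14)
C(19, 14) = 19! / (14! * 5!)
= 11628

11628


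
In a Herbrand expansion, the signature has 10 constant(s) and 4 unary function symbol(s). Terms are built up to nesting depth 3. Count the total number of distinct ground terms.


Herbrand terms by depth:
Depth 0: 10 constants
Depth 1: 40 new terms (running total: 50)
Depth 2: 160 new terms (running total: 210)
Depth 3: 640 new terms (running total: 850)
Total distinct ground terms = 850

850


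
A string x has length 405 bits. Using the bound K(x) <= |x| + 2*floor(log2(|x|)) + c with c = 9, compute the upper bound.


floor(log2(405)) = 8
2 * 8 = 16
K(x) <= 405 + 16 + 9 = 430

430


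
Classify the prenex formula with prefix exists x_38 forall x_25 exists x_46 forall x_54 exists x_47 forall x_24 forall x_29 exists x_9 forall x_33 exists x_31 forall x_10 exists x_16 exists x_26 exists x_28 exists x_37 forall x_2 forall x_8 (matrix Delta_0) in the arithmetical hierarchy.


Leading quantifier is exists, so the class is Sigma.
Number of quantifier blocks = alternations + 1 = 11 + 1 = 12.
Classification: Sigma_12

Sigma_12


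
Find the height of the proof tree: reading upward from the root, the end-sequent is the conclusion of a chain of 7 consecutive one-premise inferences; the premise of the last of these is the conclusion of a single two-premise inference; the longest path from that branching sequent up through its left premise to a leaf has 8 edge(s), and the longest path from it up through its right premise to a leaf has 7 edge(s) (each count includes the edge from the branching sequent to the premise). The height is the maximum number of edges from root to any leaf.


Longest path through the left premise: 8 edges (measured from the branching sequent)
Longest path through the right premise: 7 edges
Height of the subtree rooted at the branching sequent: max(8, 7) = 8
The branching sequent sits 7 edges above the root (the chain of one-premise inferences), so height = 8 + 7 = 15

15


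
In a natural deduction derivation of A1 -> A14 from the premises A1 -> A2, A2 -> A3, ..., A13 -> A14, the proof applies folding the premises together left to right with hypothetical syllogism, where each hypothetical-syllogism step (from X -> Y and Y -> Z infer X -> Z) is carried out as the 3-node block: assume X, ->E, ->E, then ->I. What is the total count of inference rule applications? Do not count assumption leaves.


There are 13 premises in the chain. The first HS step combines premises 1 and 2; each further premise needs one more HS step.
So 13 premises require 13 - 1 = 12 hypothetical-syllogism steps.
Each HS step uses 3 inference nodes (->E, ->E, ->I).
12 * 3 = 36 total inference nodes.

36


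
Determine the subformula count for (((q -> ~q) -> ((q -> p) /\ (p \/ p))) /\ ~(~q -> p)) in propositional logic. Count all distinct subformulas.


Formula: (((q -> ~q) -> ((q -> p) /\ (p \/ p))) /\ ~(~q -> p))
Subformulas found:
  1. q
  2. p
  3. ~q
  4. (p \/ p)
  5. (q -> p)
  6. (q -> ~q)
  7. (~q -> p)
  8. ~(~q -> p)
  9. ((q -> p) /\ (p \/ p))
  10. ((q -> ~q) -> ((q -> p) /\ (p \/ p)))
  11. (((q -> ~q) -> ((q -> p) /\ (p \/ p))) /\ ~(~q -> p))
Total distinct subformulas = 11

11


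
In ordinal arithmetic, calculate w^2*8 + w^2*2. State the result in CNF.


Ordinal addition w^2*8 + w^2*2:
Both terms have the same exponent 2.
w^e*c + w^e*d = w^e*(c+d).
Result = w^2*(8+2) = w^2*10

w^2*10


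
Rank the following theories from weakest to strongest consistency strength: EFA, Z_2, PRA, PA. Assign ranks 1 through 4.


Ordering by consistency strength:
1. EFA
2. PRA
3. PA
4. Z_2


EFA=1, Z_2=4, PRA=2, PA=3


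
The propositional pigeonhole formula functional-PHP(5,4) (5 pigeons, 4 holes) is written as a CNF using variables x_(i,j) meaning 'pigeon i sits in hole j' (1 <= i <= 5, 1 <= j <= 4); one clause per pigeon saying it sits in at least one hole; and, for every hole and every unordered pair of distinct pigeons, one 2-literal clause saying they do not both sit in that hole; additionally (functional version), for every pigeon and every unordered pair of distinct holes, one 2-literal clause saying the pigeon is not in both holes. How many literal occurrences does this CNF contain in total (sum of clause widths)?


functional-PHP(5,4): 5 pigeons, 4 holes, 5*4 = 20 variables.
- pigeon clauses: one per pigeon -> 5 clauses of width 4 -> 20 literals
- hole clauses: 4 holes * C(5,2) = 4 * 10 -> 40 clauses of width 2 -> 80 literals
- functional clauses: 5 pigeons * C(4,2) = 5 * 6 -> 30 clauses of width 2 -> 60 literals
Total literal occurrences = 20 + 80 + 60 = 160

160


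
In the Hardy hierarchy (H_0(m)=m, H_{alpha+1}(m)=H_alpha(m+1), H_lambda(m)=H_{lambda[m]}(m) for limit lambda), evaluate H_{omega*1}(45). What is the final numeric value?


H_{omega*1}(45):
For the Hardy hierarchy, H_{omega*k}(n) = 2^k * n.
2^1 = 2.
2 * 45 = 90

90


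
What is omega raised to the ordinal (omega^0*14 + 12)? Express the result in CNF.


omega^(omega^0*14 + 12):
omega^0 = 1, so the exponent is 14 + 12 = 26 (finite ordinal addition).
Result = omega^26, already a single CNF term.

omega^26


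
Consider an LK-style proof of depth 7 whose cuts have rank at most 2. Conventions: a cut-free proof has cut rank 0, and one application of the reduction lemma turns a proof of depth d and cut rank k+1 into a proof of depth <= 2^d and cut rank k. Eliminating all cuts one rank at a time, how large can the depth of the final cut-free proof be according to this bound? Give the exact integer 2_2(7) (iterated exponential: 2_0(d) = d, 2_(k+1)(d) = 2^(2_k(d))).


Each rank reduction sends depth d to at most 2^d; cut rank r needs r reductions.
2_0(7) = 7
2_1(7) = 2^7 = 128
2_2(7) = 2^128 = 340282366920938463463374607431768211456
Cut-free depth bound = 340282366920938463463374607431768211456

340282366920938463463374607431768211456


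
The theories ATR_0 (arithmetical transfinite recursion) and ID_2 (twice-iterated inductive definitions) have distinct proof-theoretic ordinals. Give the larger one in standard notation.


Proof-theoretic ordinal of ATR_0 (arithmetical transfinite recursion): Gamma_0
Proof-theoretic ordinal of ID_2 (twice-iterated inductive definitions): psi_0(epsilon_{Omega_2+1})
Comparing: Gamma_0 < psi_0(epsilon_{Omega_2+1}).
The larger ordinal is psi_0(epsilon_{Omega_2+1}) (from ID_2 (twice-iterated inductive definitions)).

psi_0(epsilon_{Omega_2+1})


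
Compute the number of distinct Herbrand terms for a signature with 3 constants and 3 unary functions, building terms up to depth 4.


Herbrand terms by depth:
Depth 0: 3 constants
Depth 1: 9 new terms (running total: 12)
Depth 2: 27 new terms (running total: 39)
Depth 3: 81 new terms (running total: 120)
Depth 4: 243 new terms (running total: 363)
Total distinct ground terms = 363

363


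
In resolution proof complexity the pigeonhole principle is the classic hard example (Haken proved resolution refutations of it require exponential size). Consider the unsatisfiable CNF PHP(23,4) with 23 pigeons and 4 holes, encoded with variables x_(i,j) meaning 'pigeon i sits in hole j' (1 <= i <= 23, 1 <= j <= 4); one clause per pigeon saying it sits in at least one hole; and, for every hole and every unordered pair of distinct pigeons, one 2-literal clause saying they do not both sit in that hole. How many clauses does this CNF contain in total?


PHP(23,4): 23 pigeons, 4 holes, 23*4 = 92 variables.
- pigeon clauses: one per pigeon -> 23 clauses
- hole clauses: 4 holes * C(23,2) = 4 * 253 -> 1012 clauses
Total clauses = 23 + 1012 = 1035

1035


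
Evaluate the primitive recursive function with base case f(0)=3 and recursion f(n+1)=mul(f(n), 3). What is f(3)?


f(0) = 3
f(1) = mul(f(0), 3) = mul(3, 3) = 9
f(2) = mul(f(1), 3) = mul(9, 3) = 27
f(3) = mul(f(2), 3) = mul(27, 3) = 81


81


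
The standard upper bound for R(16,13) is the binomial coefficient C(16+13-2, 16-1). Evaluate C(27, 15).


R(16,13) <= C(16+13-2, 16-1) = C(27, 15)
C(27, 15) = 27! / (15! * 12!)
= 17383860

17383860


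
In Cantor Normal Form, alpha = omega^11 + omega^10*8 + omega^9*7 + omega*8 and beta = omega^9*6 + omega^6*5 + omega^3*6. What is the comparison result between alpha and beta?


Compare term by term from highest exponent:
alpha = omega^11 + omega^10*8 + omega^9*7 + omega*8
beta = omega^9*6 + omega^6*5 + omega^3*6
Term 1: alpha has omega^11*1, beta has omega^9*6
Term 2: alpha has omega^10*8, beta has omega^6*5
Term 3: alpha has omega^9*7, beta has omega^3*6
Term 4: alpha has omega^1*8, beta has omega^0*0
Result: alpha > beta

alpha > beta


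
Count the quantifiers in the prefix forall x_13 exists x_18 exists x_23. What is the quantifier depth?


Quantifier prefix has 3 quantifier symbols.
Quantifier depth = 3

3


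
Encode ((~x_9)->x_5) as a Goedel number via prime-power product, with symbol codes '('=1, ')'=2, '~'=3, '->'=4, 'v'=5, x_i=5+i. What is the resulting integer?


Formula: ((~x_9)->x_5)
Symbol codes: [1, 1, 3, 14, 2, 4, 10, 2]
Primes: [2, 3, 5, 7, 11, 13, 17, 19]
p_1^1 = 2^1 = 2
p_2^1 = 3^1 = 3
p_3^3 = 5^3 = 125
p_4^14 = 7^14 = 678223072849
p_5^2 = 11^2 = 121
p_6^4 = 13^4 = 28561
p_7^10 = 17^10 = 2015993900449
p_8^2 = 19^2 = 361
Product = 1279348955290811292953482749262680750

1279348955290811292953482749262680750


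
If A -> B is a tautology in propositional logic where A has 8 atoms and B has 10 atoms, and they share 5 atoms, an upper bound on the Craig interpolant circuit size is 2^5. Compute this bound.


Shared atoms = 5
Craig interpolant size bound = 2^5
= 32

32


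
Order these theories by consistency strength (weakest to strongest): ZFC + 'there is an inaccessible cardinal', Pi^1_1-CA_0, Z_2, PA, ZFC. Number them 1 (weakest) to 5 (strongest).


Ordering by consistency strength:
1. PA
2. Pi^1_1-CA_0
3. Z_2
4. ZFC
5. ZFC + 'there is an inaccessible cardinal'


ZFC + 'there is an inaccessible cardinal'=5, Pi^1_1-CA_0=2, Z_2=3, PA=1, ZFC=4


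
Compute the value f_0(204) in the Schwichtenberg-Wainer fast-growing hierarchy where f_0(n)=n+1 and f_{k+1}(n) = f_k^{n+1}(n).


f_0(204) = 204 + 1 = 205

205


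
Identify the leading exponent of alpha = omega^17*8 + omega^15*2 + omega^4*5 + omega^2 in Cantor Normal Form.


CNF: omega^17*8 + omega^15*2 + omega^4*5 + omega^2
The leading term is omega^17*8, which has exponent 17.

17


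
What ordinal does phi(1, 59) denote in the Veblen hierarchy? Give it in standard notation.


phi(1, 59):
phi(1, beta) = epsilon_beta (the beta-th epsilon number).
phi(1, 59) = epsilon_59

epsilon_59


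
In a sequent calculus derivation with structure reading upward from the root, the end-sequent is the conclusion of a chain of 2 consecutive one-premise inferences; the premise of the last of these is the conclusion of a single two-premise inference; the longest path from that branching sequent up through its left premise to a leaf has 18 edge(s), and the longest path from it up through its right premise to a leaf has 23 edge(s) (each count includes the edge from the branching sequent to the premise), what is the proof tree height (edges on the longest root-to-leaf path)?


Longest path through the left premise: 18 edges (measured from the branching sequent)
Longest path through the right premise: 23 edges
Height of the subtree rooted at the branching sequent: max(18, 23) = 23
The branching sequent sits 2 edges above the root (the chain of one-premise inferences), so height = 23 + 2 = 25

25


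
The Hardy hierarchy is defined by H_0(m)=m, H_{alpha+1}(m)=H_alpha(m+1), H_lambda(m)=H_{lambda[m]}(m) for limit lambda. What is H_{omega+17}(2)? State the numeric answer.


H_{omega+17}(2):
Unwind the 17 successor steps: H_{omega+17}(2) = H_omega(2+17) = H_omega(19).
H_omega(m) = H_m(m) = m + m = 2m.
Result = 2 * 19 = 38

38


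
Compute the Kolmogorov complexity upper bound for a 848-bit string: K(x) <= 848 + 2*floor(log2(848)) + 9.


floor(log2(848)) = 9
2 * 9 = 18
K(x) <= 848 + 18 + 9 = 875

875


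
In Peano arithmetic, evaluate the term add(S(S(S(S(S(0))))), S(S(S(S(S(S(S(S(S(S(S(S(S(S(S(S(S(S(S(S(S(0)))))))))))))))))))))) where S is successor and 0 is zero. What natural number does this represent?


add(S^5(0), S^21(0)):
S^5(0) = 5
S^21(0) = 21
5 + 21 = 26

26


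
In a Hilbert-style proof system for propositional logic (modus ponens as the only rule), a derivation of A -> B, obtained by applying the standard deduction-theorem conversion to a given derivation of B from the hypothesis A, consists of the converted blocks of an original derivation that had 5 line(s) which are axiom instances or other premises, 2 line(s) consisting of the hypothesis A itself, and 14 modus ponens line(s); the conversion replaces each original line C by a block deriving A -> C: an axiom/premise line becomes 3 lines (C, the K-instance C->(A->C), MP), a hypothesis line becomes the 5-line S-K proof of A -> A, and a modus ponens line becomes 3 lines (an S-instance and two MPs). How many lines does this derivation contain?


Deduction-theorem conversion, block by block:
- 5 axiom/premise lines -> 3 lines each = 15
- 2 hypothesis lines -> 5 lines each (identity proof A->A) = 10
- 14 MP lines -> 3 lines each (S-instance, MP, MP) = 42
Total = 15 + 10 + 42 = 67 lines.

67


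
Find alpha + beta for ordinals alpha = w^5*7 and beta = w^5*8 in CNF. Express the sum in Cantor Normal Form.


Ordinal addition w^5*7 + w^5*8:
Both terms have the same exponent 5.
w^e*c + w^e*d = w^e*(c+d).
Result = w^5*(7+8) = w^5*15

w^5*15


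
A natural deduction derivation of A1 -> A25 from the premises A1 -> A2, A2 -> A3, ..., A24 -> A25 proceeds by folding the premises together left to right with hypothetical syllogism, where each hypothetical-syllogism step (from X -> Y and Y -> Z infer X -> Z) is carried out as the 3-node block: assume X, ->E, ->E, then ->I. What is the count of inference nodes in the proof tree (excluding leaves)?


There are 24 premises in the chain. The first HS step combines premises 1 and 2; each further premise needs one more HS step.
So 24 premises require 24 - 1 = 23 hypothetical-syllogism steps.
Each HS step uses 3 inference nodes (->E, ->E, ->I).
23 * 3 = 69 total inference nodes.

69


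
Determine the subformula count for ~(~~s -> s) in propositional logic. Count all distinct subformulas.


Formula: ~(~~s -> s)
Subformulas found:
  1. s
  2. ~s
  3. ~~s
  4. (~~s -> s)
  5. ~(~~s -> s)
Total distinct subformulas = 5

5


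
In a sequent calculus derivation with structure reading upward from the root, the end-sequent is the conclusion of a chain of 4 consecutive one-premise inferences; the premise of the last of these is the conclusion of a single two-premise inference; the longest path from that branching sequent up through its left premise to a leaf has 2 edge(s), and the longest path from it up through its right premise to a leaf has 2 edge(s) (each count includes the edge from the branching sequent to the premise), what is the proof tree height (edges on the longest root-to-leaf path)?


Longest path through the left premise: 2 edges (measured from the branching sequent)
Longest path through the right premise: 2 edges
Height of the subtree rooted at the branching sequent: max(2, 2) = 2
The branching sequent sits 4 edges above the root (the chain of one-premise inferences), so height = 2 + 4 = 6

6


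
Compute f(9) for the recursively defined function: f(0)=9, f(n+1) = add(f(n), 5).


f(0) = 9
f(1) = add(f(0), 5) = add(9, 5) = 14
f(2) = add(f(1), 5) = add(14, 5) = 19
f(3) = add(f(2), 5) = add(19, 5) = 24
f(4) = add(f(3), 5) = add(24, 5) = 29
f(5) = add(f(4), 5) = add(29, 5) = 34
f(6) = add(f(5), 5) = add(34, 5) = 39
f(7) = add(f(6), 5) = add(39, 5) = 44
f(8) = add(f(7), 5) = add(44, 5) = 49
f(9) = add(f(8), 5) = add(49, 5) = 54


54


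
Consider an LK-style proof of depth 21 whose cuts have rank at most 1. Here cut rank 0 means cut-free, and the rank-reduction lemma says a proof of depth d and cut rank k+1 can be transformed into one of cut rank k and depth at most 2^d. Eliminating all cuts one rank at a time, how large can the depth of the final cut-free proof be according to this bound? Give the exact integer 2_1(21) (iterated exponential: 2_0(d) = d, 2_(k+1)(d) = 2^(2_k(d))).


Each rank reduction sends depth d to at most 2^d; cut rank r needs r reductions.
2_0(21) = 21
2_1(21) = 2^21 = 2097152
Cut-free depth bound = 2097152

2097152


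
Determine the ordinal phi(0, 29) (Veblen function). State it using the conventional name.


phi(0, 29):
phi(0, beta) = omega^beta by definition.
phi(0, 29) = omega^29

omega^29


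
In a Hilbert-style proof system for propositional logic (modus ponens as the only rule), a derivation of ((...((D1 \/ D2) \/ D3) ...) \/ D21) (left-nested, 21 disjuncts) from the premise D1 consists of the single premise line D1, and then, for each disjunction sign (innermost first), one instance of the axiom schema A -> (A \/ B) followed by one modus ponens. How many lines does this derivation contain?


Building the left-nested 21-ary disjunction from D1:
- 1 premise line (D1)
- 21 disjuncts means 20 disjunction signs; each needs 1 axiom instance + 1 MP = 2 lines: 2 * 20 = 40
Total = 1 + 40 = 41 lines.

41


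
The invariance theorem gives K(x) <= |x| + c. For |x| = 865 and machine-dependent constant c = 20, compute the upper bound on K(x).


K(x) <= |x| + c = 865 + 20 = 885

885


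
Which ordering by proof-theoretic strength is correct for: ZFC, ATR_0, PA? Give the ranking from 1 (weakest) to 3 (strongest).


Ordering by consistency strength:
1. PA
2. ATR_0
3. ZFC


ZFC=3, ATR_0=2, PA=1


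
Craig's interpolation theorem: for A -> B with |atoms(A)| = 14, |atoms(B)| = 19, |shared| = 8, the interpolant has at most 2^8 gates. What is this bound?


Shared atoms = 8
Craig interpolant size bound = 2^8
= 256

256
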